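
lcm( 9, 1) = 9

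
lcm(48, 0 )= 0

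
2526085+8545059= 11071144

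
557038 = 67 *8314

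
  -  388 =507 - 895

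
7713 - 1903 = 5810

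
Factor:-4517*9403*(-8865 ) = 3^2 * 5^1*197^1*4517^1*9403^1 = 376526256615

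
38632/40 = 4829/5=965.80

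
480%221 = 38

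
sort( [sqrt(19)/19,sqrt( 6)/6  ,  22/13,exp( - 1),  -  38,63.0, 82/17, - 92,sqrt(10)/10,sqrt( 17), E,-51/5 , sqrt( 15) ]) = [ - 92 , - 38, - 51/5, sqrt( 19)/19,sqrt( 10)/10, exp ( - 1), sqrt(6) /6,22/13 , E,sqrt( 15),sqrt( 17),82/17,  63.0]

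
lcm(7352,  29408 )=29408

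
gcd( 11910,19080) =30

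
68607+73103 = 141710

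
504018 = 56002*9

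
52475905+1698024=54173929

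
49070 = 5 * 9814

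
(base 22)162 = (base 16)26A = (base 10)618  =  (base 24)11I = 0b1001101010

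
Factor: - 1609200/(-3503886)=2^3 * 3^2*5^2*149^1 *583981^( - 1) = 268200/583981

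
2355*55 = 129525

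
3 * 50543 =151629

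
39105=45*869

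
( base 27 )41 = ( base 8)155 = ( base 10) 109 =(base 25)49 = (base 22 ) 4L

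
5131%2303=525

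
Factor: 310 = 2^1 * 5^1 * 31^1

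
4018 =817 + 3201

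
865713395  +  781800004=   1647513399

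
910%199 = 114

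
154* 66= 10164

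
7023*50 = 351150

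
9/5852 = 9/5852=0.00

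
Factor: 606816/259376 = 2^1 * 3^2*7^2*13^(  -  1)* 29^(-1 )=882/377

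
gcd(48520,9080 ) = 40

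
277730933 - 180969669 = 96761264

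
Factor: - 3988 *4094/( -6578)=354932/143=2^2*11^( - 1)*13^( - 1)*89^1*997^1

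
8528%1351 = 422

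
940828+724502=1665330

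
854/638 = 1 + 108/319 = 1.34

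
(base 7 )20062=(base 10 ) 4846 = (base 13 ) 228a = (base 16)12EE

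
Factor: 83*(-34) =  - 2822 =-2^1*17^1*83^1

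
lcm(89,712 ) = 712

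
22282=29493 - 7211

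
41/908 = 41/908 = 0.05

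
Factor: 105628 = 2^2*26407^1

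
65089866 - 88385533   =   - 23295667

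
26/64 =13/32=0.41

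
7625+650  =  8275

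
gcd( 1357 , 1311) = 23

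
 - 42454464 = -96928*438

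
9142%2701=1039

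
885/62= 885/62 = 14.27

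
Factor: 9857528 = 2^3*97^1*12703^1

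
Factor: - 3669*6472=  - 2^3*3^1*809^1 * 1223^1 = - 23745768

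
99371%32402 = 2165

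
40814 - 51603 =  - 10789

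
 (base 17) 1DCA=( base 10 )8884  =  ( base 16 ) 22B4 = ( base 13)4075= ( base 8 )21264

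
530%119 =54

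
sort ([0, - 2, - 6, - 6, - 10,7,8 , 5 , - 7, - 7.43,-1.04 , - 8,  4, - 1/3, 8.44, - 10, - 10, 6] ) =[ - 10, - 10, - 10,- 8, - 7.43,- 7, - 6, - 6, - 2,  -  1.04, - 1/3, 0, 4,5, 6 , 7, 8,  8.44]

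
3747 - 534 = 3213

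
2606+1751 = 4357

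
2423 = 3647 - 1224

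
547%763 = 547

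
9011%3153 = 2705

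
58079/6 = 58079/6=9679.83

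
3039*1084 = 3294276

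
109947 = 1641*67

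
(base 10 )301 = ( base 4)10231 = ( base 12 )211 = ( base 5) 2201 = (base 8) 455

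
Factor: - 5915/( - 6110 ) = 2^( - 1 )*7^1*13^1*47^( - 1 ) = 91/94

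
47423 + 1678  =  49101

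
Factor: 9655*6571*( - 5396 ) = -342338454980=- 2^2*5^1 * 19^1*71^1 *1931^1 * 6571^1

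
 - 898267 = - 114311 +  - 783956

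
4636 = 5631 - 995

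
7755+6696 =14451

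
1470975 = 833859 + 637116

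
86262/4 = 21565 + 1/2 = 21565.50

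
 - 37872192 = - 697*54336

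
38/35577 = 38/35577 = 0.00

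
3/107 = 3/107 = 0.03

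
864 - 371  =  493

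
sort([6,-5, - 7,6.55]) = [- 7, - 5,6, 6.55]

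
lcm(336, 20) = 1680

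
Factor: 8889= 3^1*2963^1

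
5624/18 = 312 + 4/9 = 312.44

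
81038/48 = 40519/24 = 1688.29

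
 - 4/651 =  - 4/651= - 0.01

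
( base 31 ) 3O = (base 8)165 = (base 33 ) 3I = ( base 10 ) 117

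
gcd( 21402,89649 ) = 9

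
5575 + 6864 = 12439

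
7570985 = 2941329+4629656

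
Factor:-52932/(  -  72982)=66/91 = 2^1*3^1*7^( -1 )*11^1 * 13^( - 1 ) 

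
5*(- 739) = - 3695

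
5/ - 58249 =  - 1+ 58244/58249 =- 0.00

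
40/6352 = 5/794  =  0.01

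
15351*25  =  383775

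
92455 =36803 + 55652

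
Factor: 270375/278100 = 2^(-2 )*3^(  -  2)*5^1*7^1 = 35/36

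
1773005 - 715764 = 1057241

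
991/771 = 991/771 = 1.29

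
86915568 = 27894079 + 59021489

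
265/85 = 53/17  =  3.12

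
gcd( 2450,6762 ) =98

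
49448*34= 1681232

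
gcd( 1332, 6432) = 12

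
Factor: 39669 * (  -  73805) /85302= - 2^( -1)*3^( - 1)* 5^1 * 29^1*509^1 * 677^( -1 ) * 1889^1 = -139417645/4062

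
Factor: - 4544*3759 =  - 17080896 = - 2^6*3^1*7^1 * 71^1 * 179^1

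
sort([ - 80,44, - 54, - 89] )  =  [ - 89, - 80 ,-54 , 44 ]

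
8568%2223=1899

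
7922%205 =132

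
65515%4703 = 4376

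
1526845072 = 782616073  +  744228999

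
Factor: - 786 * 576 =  - 2^7*3^3*131^1 = - 452736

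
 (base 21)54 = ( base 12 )91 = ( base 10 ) 109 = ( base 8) 155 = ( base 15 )74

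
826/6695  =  826/6695 = 0.12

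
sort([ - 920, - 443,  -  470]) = [ - 920, - 470, - 443 ]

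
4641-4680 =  - 39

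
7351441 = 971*7571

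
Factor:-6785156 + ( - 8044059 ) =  - 14829215 = - 5^1*19^1* 139^1 * 1123^1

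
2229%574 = 507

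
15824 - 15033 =791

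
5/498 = 5/498 = 0.01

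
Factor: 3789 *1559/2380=2^( - 2)*3^2*5^( - 1)*7^( - 1)*17^( - 1 )*421^1*1559^1 = 5907051/2380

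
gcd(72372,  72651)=3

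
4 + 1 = 5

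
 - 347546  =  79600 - 427146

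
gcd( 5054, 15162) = 5054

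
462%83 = 47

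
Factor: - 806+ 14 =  - 792  =  - 2^3*3^2*11^1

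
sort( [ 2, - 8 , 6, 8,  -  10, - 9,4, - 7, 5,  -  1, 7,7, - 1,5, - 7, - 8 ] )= [  -  10, - 9,-8, - 8,-7,-7, - 1, - 1, 2, 4,5 , 5 , 6,7, 7, 8 ]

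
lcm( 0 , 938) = 0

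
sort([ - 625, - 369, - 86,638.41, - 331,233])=[-625, - 369, - 331,  -  86, 233, 638.41] 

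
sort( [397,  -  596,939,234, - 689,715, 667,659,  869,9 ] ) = [ - 689, - 596,9, 234,397,659 , 667, 715,869, 939] 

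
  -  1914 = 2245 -4159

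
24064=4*6016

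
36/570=6/95   =  0.06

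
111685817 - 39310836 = 72374981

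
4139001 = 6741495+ - 2602494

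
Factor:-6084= - 2^2*3^2*13^2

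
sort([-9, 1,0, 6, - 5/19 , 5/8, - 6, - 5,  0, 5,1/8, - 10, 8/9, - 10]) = [- 10, - 10, - 9,-6, - 5, - 5/19, 0, 0,  1/8, 5/8, 8/9,1,5,6]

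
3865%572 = 433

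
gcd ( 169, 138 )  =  1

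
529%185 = 159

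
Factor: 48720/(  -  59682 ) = - 2^3*5^1*7^( - 2) = - 40/49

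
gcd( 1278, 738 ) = 18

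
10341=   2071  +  8270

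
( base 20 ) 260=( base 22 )1ji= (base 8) 1630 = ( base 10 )920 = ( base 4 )32120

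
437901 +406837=844738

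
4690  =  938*5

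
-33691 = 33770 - 67461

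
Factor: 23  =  23^1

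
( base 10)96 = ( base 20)4G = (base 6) 240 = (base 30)36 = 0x60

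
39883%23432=16451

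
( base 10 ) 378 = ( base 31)c6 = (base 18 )130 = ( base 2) 101111010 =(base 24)FI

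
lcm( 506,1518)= 1518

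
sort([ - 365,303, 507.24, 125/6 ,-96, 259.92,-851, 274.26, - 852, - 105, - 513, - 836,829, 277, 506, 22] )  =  [ - 852, - 851, - 836, - 513, -365, - 105, - 96, 125/6,22, 259.92,274.26,277,303,506,507.24,829 ]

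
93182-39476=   53706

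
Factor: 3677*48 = 2^4*3^1*3677^1 = 176496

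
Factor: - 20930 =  -2^1*5^1*7^1*13^1*23^1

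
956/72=239/18 = 13.28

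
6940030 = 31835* 218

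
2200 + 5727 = 7927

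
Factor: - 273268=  - 2^2*53^1*1289^1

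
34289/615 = 34289/615 = 55.75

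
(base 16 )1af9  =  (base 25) B15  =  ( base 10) 6905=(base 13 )31b2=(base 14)2733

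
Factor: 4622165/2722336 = 2^( - 5 )*5^1 * 29^1 * 127^1 * 241^(-1)*251^1*353^( -1 ) 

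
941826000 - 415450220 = 526375780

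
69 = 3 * 23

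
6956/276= 25 + 14/69 =25.20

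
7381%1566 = 1117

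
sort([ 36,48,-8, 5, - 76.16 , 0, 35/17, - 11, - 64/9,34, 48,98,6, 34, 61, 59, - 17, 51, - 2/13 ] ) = [ -76.16,  -  17, - 11, - 8,- 64/9,  -  2/13, 0, 35/17, 5, 6,34 , 34, 36,48, 48,51, 59, 61,98]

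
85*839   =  71315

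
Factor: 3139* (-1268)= - 3980252 =- 2^2*43^1 * 73^1*317^1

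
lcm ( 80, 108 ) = 2160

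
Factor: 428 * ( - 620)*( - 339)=2^4 *3^1 * 5^1 * 31^1 * 107^1*113^1 = 89957040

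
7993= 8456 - 463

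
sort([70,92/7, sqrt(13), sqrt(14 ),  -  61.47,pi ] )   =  [ - 61.47, pi,sqrt(13 ), sqrt(14 ) , 92/7, 70]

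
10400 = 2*5200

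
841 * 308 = 259028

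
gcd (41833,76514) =1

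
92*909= 83628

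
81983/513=159 + 416/513 = 159.81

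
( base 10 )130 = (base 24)5A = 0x82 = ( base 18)74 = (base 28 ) 4I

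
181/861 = 181/861= 0.21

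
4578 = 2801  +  1777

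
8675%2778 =341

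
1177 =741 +436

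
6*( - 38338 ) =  - 230028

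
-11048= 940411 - 951459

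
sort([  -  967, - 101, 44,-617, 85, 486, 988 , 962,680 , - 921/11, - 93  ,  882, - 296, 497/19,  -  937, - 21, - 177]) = [ - 967,-937,-617, - 296 , - 177, - 101,-93, - 921/11,  -  21,497/19,44,85,  486, 680,882 , 962,  988]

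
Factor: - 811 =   -  811^1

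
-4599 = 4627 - 9226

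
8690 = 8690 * 1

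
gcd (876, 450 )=6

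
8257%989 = 345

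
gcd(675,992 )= 1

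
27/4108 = 27/4108 = 0.01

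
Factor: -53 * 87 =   -  3^1*29^1* 53^1 = - 4611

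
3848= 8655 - 4807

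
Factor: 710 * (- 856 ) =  - 2^4*5^1*71^1*107^1 = -607760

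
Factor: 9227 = 9227^1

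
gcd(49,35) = 7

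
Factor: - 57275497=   -  23^1*2490239^1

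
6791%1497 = 803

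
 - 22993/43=  -  22993/43=-  534.72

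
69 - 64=5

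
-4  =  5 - 9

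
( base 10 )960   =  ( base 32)U0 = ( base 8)1700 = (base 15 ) 440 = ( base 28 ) 168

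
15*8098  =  121470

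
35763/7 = 5109 = 5109.00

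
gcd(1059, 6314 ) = 1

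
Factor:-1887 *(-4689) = 3^3 * 17^1 * 37^1 * 521^1 = 8848143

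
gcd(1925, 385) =385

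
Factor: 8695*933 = 8112435  =  3^1*5^1*37^1 *47^1*311^1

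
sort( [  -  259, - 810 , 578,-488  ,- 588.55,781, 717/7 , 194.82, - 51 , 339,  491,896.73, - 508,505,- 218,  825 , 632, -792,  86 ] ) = [ - 810, - 792 ,  -  588.55, - 508 , -488, - 259, - 218, - 51 , 86,717/7,194.82, 339, 491, 505 , 578 , 632 , 781, 825, 896.73 ] 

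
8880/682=13+7/341 = 13.02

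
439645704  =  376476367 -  - 63169337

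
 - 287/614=-287/614 = - 0.47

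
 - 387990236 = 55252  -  388045488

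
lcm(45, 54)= 270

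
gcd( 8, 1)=1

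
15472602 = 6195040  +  9277562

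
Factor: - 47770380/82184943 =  - 2^2*3^1 * 5^1 * 7^1*31^1*1223^1 * 2953^(-1 ) * 9277^(  -  1 )  =  -15923460/27394981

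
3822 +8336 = 12158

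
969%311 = 36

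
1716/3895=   1716/3895 = 0.44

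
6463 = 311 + 6152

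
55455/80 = 693+3/16 =693.19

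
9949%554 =531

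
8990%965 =305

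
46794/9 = 5199 + 1/3 = 5199.33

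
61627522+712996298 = 774623820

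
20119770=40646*495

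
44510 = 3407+41103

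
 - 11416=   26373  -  37789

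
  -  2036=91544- 93580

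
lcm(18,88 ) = 792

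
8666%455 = 21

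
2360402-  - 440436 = 2800838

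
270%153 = 117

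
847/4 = 211 + 3/4 = 211.75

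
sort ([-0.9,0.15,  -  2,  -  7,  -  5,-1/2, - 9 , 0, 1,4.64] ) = [ - 9,  -  7, - 5,- 2 ,-0.9, - 1/2,0,0.15,1,  4.64 ] 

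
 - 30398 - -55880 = 25482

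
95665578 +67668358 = 163333936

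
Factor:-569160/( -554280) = 3^2  *17^1 * 149^( - 1)  =  153/149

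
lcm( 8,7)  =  56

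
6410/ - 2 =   -  3205/1 = - 3205.00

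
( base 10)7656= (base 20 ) j2g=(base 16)1DE8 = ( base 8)16750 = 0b1110111101000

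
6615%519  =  387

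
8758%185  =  63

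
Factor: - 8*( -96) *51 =2^8*3^2 * 17^1 = 39168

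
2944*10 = 29440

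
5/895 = 1/179 = 0.01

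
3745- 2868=877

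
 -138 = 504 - 642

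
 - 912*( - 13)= 11856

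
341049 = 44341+296708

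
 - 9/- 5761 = 9/5761 = 0.00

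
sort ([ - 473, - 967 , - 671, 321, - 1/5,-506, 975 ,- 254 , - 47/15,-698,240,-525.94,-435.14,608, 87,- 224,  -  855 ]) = [  -  967,- 855, - 698, - 671,-525.94 ,-506,  -  473, - 435.14, - 254  ,-224 , - 47/15,-1/5,  87,  240 , 321,608,  975]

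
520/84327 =520/84327 = 0.01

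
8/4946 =4/2473  =  0.00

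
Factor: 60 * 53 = 2^2*3^1*5^1*53^1 = 3180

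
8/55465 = 8/55465 = 0.00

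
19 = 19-0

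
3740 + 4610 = 8350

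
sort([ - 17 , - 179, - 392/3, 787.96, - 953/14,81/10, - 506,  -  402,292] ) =[ - 506, - 402, - 179, - 392/3, - 953/14, - 17 , 81/10 , 292,787.96 ]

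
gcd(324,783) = 27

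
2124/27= 78 + 2/3 = 78.67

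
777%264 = 249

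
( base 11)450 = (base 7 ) 1400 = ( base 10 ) 539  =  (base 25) LE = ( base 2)1000011011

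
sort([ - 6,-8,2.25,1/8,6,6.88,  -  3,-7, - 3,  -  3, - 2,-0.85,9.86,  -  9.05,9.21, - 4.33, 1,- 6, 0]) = [ - 9.05,-8, - 7,  -  6,-6,  -  4.33,-3, - 3, - 3, - 2, - 0.85,0, 1/8, 1,2.25,6,  6.88,9.21,9.86]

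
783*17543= 13736169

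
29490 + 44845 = 74335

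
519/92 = 519/92= 5.64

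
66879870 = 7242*9235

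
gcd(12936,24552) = 264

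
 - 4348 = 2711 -7059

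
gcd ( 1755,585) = 585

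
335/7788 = 335/7788 = 0.04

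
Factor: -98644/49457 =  - 2^2*7^1 * 13^1 * 19^( - 2 )*137^(-1 )*271^1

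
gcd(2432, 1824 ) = 608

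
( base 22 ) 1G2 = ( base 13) 4C6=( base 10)838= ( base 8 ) 1506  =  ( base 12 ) 59A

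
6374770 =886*7195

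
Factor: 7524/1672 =2^( - 1)*3^2 = 9/2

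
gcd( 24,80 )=8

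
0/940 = 0 =0.00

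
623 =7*89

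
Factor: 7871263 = 19^1*414277^1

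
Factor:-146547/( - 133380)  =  2^( - 2 )*3^( - 1)*5^( - 1)*13^( - 1)*857^1 = 857/780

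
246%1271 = 246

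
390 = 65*6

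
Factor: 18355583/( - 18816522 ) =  - 2^( - 1)*3^ (-1 )*3136087^( - 1 )*18355583^1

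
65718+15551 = 81269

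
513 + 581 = 1094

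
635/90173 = 635/90173 =0.01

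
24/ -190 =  - 12/95  =  - 0.13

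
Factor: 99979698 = 2^1 *3^1  *7^3*13^1 * 37^1 * 101^1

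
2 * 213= 426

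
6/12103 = 6/12103 = 0.00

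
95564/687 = 139 + 71/687= 139.10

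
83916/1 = 83916= 83916.00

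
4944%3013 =1931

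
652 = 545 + 107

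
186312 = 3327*56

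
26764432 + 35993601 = 62758033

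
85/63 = 1 + 22/63 = 1.35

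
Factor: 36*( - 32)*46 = -2^8 * 3^2 *23^1 = -52992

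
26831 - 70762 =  - 43931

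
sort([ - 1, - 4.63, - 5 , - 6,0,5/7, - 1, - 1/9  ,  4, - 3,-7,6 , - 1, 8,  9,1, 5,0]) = [ - 7, - 6, - 5,-4.63 ,-3, - 1, - 1, - 1, - 1/9,0, 0, 5/7,1, 4, 5,6, 8, 9] 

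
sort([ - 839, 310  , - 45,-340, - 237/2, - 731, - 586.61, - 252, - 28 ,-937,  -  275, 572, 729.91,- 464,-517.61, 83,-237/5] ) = [ - 937,  -  839, - 731, - 586.61, - 517.61, - 464 , - 340, - 275, - 252,  -  237/2 , - 237/5  , - 45, - 28, 83, 310, 572, 729.91] 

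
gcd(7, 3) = 1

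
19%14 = 5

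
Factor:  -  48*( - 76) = 2^6*3^1 * 19^1 = 3648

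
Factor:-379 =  - 379^1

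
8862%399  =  84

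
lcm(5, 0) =0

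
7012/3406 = 2 + 100/1703 = 2.06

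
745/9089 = 5/61=0.08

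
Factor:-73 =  - 73^1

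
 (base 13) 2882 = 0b1011011011100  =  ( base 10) 5852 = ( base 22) C20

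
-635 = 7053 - 7688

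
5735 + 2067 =7802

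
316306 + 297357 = 613663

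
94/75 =94/75 = 1.25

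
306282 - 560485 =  - 254203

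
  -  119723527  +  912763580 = 793040053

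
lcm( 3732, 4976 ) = 14928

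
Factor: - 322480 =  - 2^4*5^1*29^1*139^1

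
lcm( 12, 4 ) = 12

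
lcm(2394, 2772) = 52668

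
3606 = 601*6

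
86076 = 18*4782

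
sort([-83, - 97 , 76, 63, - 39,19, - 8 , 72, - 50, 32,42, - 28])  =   [ - 97, - 83, - 50,  -  39,-28, - 8, 19,32,42,63, 72,  76]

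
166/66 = 83/33=2.52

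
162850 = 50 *3257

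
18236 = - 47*( - 388)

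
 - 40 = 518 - 558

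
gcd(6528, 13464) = 408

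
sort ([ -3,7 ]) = [-3,7]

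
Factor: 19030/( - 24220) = - 11/14= - 2^( - 1)*7^( - 1)*11^1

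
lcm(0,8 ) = 0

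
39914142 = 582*68581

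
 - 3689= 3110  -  6799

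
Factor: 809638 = 2^1*404819^1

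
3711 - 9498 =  - 5787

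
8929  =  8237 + 692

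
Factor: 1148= 2^2*7^1*41^1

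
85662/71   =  1206+36/71= 1206.51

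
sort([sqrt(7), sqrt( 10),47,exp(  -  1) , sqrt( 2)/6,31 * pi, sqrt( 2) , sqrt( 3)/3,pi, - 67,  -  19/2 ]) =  [ - 67,-19/2,sqrt ( 2 )/6, exp( -1 ), sqrt(3)/3, sqrt (2),sqrt ( 7 ),pi,sqrt( 10 ),47,31*pi ]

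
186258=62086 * 3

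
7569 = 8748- 1179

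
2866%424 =322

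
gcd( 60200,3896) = 8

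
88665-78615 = 10050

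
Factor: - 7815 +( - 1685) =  - 9500 = - 2^2*5^3*19^1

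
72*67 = 4824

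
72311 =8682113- 8609802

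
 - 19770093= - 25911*763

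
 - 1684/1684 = - 1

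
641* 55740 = 35729340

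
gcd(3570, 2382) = 6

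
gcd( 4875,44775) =75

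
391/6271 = 391/6271   =  0.06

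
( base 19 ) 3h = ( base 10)74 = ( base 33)28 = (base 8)112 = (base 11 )68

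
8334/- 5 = -8334/5 = - 1666.80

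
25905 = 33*785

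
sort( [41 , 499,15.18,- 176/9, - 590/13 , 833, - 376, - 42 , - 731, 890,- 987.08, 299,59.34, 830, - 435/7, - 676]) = [ - 987.08, - 731, - 676, - 376,- 435/7 , - 590/13, - 42,-176/9, 15.18,41 , 59.34, 299,499, 830, 833,  890]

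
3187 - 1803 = 1384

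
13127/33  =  397+26/33  =  397.79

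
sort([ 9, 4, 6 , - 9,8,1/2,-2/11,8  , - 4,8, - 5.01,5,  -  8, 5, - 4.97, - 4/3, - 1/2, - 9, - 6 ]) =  [ - 9,  -  9,-8,- 6, - 5.01, - 4.97,  -  4,-4/3,-1/2,-2/11, 1/2,4,5,5, 6,8, 8, 8, 9 ]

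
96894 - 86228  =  10666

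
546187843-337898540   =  208289303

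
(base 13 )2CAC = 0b1100110100100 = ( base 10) 6564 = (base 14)256C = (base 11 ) 4a28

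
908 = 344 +564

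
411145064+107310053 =518455117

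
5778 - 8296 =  - 2518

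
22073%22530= 22073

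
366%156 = 54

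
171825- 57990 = 113835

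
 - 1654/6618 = -1 + 2482/3309  =  - 0.25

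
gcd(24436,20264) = 596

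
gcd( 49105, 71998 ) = 1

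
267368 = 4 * 66842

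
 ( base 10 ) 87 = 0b1010111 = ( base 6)223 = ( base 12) 73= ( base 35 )2h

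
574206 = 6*95701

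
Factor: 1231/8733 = 3^ (-1)*41^( - 1 )*71^ ( - 1)*1231^1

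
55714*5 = 278570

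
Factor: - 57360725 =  - 5^2 * 2294429^1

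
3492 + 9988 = 13480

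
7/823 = 7/823 =0.01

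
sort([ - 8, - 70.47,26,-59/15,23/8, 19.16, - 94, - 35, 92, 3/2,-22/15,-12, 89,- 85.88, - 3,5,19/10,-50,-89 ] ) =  [ - 94 ,-89 ,-85.88, - 70.47,-50,-35, - 12, - 8,-59/15,-3, - 22/15, 3/2, 19/10, 23/8 , 5, 19.16, 26,89, 92 ] 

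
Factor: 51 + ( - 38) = 13^1 = 13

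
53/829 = 53/829 = 0.06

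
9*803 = 7227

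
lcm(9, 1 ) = 9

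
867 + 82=949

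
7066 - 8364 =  - 1298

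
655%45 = 25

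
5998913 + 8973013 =14971926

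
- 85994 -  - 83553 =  - 2441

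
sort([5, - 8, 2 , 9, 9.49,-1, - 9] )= [ - 9, - 8,- 1, 2, 5,9,9.49]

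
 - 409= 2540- 2949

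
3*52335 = 157005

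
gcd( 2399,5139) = 1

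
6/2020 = 3/1010 = 0.00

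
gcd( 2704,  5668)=52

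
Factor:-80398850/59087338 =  - 40199425/29543669 = -5^2*7^1*4019^( - 1)* 7351^( - 1)*229711^1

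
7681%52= 37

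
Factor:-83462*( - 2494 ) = 208154228= 2^2 * 29^2*43^1*1439^1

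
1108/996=1 + 28/249 = 1.11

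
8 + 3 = 11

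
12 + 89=101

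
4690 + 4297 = 8987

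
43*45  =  1935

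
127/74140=127/74140 =0.00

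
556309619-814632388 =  - 258322769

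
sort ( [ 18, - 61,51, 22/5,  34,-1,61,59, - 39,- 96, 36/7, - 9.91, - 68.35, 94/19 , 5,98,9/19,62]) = [-96, - 68.35,-61, - 39, - 9.91, - 1,9/19,22/5 , 94/19,5, 36/7,18,34,51,59,61, 62, 98]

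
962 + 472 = 1434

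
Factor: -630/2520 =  - 2^ ( - 2) = - 1/4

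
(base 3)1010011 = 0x32E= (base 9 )1104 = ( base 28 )112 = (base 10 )814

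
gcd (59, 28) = 1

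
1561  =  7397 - 5836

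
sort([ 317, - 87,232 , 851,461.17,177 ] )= [ - 87, 177, 232  ,  317,461.17,851] 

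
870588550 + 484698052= 1355286602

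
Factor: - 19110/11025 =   -  2^1 * 3^ ( - 1) * 5^( - 1 )*13^1= -26/15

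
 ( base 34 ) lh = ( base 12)50b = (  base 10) 731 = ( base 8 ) 1333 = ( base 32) mr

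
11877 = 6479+5398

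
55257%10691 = 1802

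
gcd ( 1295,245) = 35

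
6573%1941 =750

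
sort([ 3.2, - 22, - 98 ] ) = [ - 98, - 22,3.2]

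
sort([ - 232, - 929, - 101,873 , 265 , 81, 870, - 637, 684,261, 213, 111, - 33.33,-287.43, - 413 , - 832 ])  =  [ - 929, - 832, - 637 ,- 413, - 287.43,-232, - 101, - 33.33, 81, 111,213,261,265, 684, 870, 873]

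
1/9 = 1/9 = 0.11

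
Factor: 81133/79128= 2^( - 3)* 3^(-2)*7^(- 1 )*13^1*79^2 * 157^( - 1)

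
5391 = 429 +4962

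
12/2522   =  6/1261 = 0.00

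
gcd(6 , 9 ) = 3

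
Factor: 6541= 31^1*211^1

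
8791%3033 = 2725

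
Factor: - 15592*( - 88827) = 2^3*3^1*29^1*1021^1*1949^1 = 1384990584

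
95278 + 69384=164662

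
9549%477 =9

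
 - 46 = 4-50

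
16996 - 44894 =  - 27898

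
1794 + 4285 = 6079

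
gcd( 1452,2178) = 726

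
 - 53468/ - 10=26734/5 =5346.80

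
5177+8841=14018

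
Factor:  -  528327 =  - 3^2* 47^1 * 1249^1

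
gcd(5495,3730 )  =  5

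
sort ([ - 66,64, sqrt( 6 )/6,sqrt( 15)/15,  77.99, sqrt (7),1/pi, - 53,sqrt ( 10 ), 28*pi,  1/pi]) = [- 66, - 53, sqrt( 15 ) /15,  1/pi,1/pi,sqrt( 6)/6,sqrt( 7 ), sqrt ( 10),64,77.99, 28*pi ]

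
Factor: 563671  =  47^1*67^1*179^1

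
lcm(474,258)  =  20382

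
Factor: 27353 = 17^1 *1609^1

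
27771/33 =841 + 6/11 =841.55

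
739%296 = 147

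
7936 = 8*992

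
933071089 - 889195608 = 43875481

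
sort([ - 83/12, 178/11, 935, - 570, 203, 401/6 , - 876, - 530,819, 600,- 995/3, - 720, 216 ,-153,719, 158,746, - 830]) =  [ - 876, - 830, - 720 , - 570, - 530, - 995/3, - 153, - 83/12, 178/11,401/6, 158, 203 , 216,600,719, 746, 819,  935]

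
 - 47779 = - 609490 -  - 561711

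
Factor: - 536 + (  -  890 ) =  - 1426 = - 2^1 * 23^1*31^1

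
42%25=17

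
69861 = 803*87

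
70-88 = - 18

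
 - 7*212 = -1484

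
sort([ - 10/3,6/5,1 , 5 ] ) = [  -  10/3,  1 , 6/5,5 ] 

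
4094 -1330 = 2764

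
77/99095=77/99095  =  0.00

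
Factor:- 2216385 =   -  3^2*5^1*49253^1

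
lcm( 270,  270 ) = 270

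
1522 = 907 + 615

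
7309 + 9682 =16991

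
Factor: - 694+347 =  - 347 = - 347^1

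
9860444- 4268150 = 5592294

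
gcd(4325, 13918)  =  1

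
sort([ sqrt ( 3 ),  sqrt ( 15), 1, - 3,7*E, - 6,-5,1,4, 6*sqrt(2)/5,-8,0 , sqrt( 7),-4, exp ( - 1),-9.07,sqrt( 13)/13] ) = [ - 9.07,-8 ,-6, - 5, -4,-3, 0, sqrt(13)/13, exp( - 1),1,1, 6 * sqrt(2)/5,sqrt( 3),sqrt(7 ),sqrt(15 ),4,7*E]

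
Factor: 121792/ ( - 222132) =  - 176/321 = - 2^4*3^( -1)*11^1 * 107^ ( - 1) 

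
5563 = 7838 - 2275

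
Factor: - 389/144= - 2^( - 4 )* 3^ ( - 2)*389^1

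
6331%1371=847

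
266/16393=266/16393 = 0.02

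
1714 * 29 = 49706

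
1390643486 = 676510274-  - 714133212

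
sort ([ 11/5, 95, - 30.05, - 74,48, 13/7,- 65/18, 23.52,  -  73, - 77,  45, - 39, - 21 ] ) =[-77,-74,-73, -39 , - 30.05 , - 21, - 65/18, 13/7,11/5, 23.52,45, 48, 95]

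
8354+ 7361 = 15715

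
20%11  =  9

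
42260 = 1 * 42260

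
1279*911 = 1165169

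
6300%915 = 810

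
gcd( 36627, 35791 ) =1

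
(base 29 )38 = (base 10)95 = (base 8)137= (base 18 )55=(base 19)50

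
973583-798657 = 174926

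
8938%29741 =8938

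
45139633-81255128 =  - 36115495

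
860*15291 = 13150260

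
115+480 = 595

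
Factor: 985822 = 2^1*492911^1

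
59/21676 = 59/21676 = 0.00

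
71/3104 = 71/3104 = 0.02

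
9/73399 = 9/73399 = 0.00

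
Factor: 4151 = 7^1*593^1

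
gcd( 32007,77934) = 3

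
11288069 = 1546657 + 9741412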